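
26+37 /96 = 26.39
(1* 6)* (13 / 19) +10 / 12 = 563 / 114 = 4.94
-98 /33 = -2.97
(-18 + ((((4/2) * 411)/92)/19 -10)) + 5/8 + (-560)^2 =1096251541/3496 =313573.10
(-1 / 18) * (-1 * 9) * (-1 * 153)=-153 / 2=-76.50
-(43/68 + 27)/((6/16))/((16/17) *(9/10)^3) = -234875/2187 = -107.40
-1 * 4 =-4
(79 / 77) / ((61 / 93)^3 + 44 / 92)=1461516669 / 1083273730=1.35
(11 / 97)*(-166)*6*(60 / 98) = -328680 / 4753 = -69.15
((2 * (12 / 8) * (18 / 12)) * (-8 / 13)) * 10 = -360 / 13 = -27.69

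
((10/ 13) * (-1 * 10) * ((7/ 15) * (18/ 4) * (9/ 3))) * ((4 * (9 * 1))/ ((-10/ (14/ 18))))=1764/ 13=135.69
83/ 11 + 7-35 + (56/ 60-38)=-9491/ 165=-57.52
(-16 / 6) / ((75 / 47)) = -376 / 225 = -1.67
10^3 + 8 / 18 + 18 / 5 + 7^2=47387 / 45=1053.04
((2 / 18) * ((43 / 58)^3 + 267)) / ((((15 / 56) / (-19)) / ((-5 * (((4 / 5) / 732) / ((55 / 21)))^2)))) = 340020636487 / 185303155764375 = 0.00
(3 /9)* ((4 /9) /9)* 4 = 16 /243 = 0.07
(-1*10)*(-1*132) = 1320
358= 358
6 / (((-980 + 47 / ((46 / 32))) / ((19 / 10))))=-1311 / 108940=-0.01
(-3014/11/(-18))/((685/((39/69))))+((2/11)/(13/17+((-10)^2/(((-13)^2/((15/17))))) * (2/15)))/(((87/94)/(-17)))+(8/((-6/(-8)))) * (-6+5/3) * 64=-326006291/110055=-2962.21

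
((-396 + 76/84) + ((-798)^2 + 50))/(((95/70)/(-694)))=-18551504156/57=-325464985.19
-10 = -10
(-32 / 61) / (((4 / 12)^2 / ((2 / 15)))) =-192 / 305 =-0.63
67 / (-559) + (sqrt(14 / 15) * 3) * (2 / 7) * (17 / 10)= -67 / 559 + 17 * sqrt(210) / 175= 1.29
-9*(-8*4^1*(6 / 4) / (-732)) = -36 / 61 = -0.59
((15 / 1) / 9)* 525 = 875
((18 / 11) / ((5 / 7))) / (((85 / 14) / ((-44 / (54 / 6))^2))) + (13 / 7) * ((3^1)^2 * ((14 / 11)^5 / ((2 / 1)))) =22747735696 / 616020075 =36.93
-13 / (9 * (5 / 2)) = -26 / 45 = -0.58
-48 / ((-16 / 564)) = 1692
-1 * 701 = -701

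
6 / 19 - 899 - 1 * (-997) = 1868 / 19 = 98.32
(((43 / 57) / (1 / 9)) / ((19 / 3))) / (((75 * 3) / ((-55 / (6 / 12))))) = -946 / 1805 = -0.52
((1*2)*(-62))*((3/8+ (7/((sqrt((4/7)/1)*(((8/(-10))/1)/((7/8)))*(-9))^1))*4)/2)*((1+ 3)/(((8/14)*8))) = -53165*sqrt(7)/576 - 651/32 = -264.55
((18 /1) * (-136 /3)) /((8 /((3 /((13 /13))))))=-306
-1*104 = -104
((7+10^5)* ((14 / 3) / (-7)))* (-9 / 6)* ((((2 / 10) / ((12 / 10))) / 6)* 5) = 500035 / 36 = 13889.86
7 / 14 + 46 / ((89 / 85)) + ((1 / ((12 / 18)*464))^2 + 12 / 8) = 3520520993 / 76645376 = 45.93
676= 676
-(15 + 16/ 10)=-83/ 5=-16.60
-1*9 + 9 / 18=-17 / 2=-8.50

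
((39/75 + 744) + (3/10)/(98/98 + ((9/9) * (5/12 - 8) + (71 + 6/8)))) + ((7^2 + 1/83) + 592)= 1385.54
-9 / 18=-1 / 2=-0.50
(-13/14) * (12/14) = -39/49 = -0.80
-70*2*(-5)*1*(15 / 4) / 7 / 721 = 375 / 721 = 0.52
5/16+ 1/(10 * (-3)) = 67/240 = 0.28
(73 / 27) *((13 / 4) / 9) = 949 / 972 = 0.98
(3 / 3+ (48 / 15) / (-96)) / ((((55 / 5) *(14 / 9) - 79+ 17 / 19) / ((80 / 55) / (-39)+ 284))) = -3356141 / 745745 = -4.50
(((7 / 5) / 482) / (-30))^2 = 0.00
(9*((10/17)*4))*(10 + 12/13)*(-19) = -971280/221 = -4394.93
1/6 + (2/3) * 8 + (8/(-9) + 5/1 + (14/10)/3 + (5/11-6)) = 4487/990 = 4.53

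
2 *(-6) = -12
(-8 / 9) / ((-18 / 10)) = 40 / 81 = 0.49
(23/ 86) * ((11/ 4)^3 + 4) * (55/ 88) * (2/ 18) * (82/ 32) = 2494235/ 2113536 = 1.18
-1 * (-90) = 90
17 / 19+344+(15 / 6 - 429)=-81.61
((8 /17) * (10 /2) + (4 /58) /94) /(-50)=-54537 /1158550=-0.05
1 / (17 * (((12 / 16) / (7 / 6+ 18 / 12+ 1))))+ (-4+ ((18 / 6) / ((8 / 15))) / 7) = -24923 / 8568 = -2.91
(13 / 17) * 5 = 65 / 17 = 3.82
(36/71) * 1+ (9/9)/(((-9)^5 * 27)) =57395557/113196933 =0.51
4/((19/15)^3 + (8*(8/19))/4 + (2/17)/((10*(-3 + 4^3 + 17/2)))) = 606109500/435576173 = 1.39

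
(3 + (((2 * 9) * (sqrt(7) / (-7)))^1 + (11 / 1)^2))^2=107956 / 7 - 4464 * sqrt(7) / 7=13735.05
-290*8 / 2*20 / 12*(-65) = 377000 / 3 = 125666.67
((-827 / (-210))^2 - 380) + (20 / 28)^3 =-112405997 / 308700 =-364.13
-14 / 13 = -1.08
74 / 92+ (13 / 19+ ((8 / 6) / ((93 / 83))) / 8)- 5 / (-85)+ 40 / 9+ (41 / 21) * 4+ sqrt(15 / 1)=sqrt(15)+ 202399664 / 14508837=17.82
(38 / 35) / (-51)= -0.02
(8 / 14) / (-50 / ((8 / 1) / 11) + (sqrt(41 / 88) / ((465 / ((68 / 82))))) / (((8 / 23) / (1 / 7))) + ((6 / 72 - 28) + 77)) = -6873551731200 / 236564738595919 - 5818080 * sqrt(902) / 236564738595919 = -0.03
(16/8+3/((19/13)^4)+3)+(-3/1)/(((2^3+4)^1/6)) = 1083613/260642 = 4.16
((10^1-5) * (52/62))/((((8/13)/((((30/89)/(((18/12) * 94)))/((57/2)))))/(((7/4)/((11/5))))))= 147875/325219884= 0.00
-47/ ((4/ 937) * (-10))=1100.98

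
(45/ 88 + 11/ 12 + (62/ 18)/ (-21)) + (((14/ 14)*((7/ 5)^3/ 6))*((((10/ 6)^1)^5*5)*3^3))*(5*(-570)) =-37635653977/ 16632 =-2262845.96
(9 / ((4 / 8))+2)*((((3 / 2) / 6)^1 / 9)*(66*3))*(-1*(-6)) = 660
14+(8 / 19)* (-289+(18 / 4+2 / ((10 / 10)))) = -1994 / 19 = -104.95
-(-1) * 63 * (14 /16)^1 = 441 /8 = 55.12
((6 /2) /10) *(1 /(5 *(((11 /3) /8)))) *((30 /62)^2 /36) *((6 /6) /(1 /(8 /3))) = 24 /10571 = 0.00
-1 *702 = -702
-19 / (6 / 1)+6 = 17 / 6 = 2.83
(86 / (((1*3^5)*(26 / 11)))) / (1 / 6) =946 / 1053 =0.90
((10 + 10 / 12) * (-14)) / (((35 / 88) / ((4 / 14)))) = -2288 / 21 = -108.95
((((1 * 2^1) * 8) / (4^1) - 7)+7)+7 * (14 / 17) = 166 / 17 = 9.76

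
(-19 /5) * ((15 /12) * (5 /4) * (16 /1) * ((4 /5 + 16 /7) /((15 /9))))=-6156 /35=-175.89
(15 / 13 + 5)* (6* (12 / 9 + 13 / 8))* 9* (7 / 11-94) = -1009620 / 11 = -91783.64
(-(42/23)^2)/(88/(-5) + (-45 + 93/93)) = 315/5819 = 0.05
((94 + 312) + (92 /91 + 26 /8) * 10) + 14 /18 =736097 /1638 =449.39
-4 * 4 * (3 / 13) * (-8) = 384 / 13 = 29.54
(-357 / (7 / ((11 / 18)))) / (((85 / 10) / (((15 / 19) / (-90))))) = 11 / 342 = 0.03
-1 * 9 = -9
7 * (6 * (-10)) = -420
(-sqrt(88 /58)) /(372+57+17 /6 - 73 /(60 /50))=-0.00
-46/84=-23/42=-0.55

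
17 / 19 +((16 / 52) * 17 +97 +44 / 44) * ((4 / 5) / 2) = 52101 / 1235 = 42.19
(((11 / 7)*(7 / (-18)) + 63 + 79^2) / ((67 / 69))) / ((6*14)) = 2609603 / 33768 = 77.28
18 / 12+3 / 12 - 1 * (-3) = 19 / 4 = 4.75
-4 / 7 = -0.57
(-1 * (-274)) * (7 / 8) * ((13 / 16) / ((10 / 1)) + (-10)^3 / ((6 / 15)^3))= -2397487533 / 640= -3746074.27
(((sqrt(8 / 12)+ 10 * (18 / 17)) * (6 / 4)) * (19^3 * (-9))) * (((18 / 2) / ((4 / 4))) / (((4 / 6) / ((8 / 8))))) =-225009495 / 17-1666737 * sqrt(6) / 4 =-14256516.44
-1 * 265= -265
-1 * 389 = -389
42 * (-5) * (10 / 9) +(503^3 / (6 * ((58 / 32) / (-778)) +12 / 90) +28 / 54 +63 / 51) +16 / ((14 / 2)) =38174682206471257 / 35802459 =1066258666.94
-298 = -298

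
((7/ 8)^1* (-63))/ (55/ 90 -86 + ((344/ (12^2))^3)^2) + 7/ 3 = 2613558241/ 1464470157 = 1.78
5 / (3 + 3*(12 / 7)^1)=35 / 57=0.61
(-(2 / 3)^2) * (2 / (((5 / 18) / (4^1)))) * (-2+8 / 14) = 128 / 7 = 18.29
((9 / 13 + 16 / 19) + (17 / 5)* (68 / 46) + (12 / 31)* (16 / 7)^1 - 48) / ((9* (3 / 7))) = -83324851 / 7924995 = -10.51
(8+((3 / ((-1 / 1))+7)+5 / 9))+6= 167 / 9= 18.56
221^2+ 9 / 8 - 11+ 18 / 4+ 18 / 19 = 7423159 / 152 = 48836.57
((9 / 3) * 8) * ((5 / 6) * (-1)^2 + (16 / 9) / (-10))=236 / 15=15.73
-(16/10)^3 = -512/125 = -4.10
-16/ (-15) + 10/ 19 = 1.59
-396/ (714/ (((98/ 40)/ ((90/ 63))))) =-1617/ 1700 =-0.95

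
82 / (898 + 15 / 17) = 1394 / 15281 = 0.09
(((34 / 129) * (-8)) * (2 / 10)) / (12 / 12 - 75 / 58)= 928 / 645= 1.44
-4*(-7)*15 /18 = 70 /3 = 23.33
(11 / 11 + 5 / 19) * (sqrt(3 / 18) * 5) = 20 * sqrt(6) / 19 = 2.58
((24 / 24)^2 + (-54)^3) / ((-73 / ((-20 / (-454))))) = 1574630 / 16571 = 95.02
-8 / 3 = -2.67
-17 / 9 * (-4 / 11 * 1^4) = 68 / 99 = 0.69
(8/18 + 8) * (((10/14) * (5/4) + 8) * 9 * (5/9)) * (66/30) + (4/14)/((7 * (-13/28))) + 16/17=826.90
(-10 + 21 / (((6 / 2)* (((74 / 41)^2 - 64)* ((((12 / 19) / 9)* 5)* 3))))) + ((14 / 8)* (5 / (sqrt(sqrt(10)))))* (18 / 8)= -20645173 / 2042160 + 63* 10^(3 / 4) / 32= 0.96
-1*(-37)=37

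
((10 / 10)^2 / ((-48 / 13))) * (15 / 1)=-65 / 16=-4.06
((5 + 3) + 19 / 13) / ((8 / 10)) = 615 / 52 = 11.83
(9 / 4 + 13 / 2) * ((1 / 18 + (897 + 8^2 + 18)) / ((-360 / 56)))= -863527 / 648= -1332.60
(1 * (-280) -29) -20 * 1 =-329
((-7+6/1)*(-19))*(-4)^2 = 304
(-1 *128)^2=16384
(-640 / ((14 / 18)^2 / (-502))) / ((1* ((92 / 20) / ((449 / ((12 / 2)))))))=9737193600 / 1127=8639923.34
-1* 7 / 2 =-7 / 2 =-3.50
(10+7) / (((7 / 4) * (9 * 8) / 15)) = 85 / 42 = 2.02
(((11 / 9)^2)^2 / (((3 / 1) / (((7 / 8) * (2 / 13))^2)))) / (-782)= -717409 / 41620254624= -0.00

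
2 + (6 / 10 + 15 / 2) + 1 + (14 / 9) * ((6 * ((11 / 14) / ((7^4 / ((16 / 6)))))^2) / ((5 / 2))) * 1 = 24187958231 / 2179094778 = 11.10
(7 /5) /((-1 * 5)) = -7 /25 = -0.28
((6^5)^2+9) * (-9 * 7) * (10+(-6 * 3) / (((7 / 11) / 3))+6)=262302310530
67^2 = 4489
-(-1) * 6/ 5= 1.20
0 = 0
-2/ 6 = -1/ 3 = -0.33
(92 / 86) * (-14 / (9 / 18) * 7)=-9016 / 43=-209.67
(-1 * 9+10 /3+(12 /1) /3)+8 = 19 /3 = 6.33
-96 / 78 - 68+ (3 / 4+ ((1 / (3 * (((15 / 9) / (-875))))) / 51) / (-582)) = -52844251 / 771732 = -68.47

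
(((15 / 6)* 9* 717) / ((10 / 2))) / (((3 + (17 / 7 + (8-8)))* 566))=45171 / 43016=1.05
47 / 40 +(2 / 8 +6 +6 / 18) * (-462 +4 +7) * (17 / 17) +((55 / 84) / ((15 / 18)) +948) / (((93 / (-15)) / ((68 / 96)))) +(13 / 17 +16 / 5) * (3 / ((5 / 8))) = -4511313459 / 1475600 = -3057.27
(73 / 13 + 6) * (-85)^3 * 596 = -55268793500 / 13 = -4251445653.85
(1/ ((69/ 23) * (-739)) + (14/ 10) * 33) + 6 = 578632/ 11085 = 52.20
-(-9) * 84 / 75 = 252 / 25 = 10.08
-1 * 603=-603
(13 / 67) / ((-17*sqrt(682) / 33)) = -39*sqrt(682) / 70618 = -0.01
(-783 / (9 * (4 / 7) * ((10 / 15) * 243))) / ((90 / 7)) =-1421 / 19440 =-0.07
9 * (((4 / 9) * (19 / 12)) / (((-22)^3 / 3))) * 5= -95 / 10648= -0.01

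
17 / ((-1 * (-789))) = 17 / 789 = 0.02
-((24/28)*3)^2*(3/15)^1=-324/245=-1.32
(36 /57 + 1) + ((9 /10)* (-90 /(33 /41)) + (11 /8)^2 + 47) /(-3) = 252541 /13376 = 18.88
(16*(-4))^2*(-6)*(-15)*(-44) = -16220160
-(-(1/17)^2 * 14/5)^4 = -38416/4359848400625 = -0.00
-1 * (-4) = 4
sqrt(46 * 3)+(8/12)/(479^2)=2/688323+sqrt(138)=11.75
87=87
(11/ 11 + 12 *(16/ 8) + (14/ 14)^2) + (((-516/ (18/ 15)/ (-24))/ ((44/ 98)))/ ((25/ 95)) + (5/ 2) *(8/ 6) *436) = 430577/ 264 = 1630.97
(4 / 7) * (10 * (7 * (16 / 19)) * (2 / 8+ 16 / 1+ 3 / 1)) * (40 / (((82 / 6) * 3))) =492800 / 779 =632.61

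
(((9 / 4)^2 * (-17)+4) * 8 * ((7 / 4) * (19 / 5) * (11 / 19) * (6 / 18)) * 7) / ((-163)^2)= -707707 / 3188280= -0.22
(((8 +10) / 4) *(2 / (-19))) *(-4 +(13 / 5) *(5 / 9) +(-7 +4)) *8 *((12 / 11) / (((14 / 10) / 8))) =192000 / 1463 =131.24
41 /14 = 2.93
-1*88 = -88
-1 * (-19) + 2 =21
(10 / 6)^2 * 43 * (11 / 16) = 11825 / 144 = 82.12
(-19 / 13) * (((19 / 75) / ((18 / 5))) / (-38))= 19 / 7020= 0.00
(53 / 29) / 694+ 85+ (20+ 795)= 900.00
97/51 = 1.90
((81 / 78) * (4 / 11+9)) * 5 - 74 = -7259 / 286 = -25.38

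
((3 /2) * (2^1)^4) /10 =12 /5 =2.40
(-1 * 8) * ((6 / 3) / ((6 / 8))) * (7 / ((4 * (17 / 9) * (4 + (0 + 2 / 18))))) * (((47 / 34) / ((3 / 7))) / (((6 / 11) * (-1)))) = 303996 / 10693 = 28.43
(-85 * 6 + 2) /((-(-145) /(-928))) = 16256 /5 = 3251.20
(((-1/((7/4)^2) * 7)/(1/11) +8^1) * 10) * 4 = -4800/7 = -685.71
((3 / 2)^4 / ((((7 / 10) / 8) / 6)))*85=206550 / 7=29507.14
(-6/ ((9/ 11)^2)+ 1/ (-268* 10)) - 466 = -474.96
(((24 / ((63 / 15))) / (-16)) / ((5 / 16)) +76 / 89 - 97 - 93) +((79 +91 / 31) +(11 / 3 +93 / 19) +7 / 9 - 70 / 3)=-404055739 / 3302523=-122.35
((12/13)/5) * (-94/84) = -94/455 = -0.21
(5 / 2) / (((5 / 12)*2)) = 3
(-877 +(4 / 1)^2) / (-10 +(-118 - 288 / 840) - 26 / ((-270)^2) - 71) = 219684150 / 50862421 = 4.32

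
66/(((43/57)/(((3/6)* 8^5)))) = 1433409.49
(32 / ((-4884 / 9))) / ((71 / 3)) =-72 / 28897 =-0.00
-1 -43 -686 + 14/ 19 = -13856/ 19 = -729.26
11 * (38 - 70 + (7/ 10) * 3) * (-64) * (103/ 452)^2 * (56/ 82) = 1954008056/ 2617645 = 746.48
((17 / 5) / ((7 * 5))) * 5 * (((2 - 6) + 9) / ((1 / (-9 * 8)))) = -174.86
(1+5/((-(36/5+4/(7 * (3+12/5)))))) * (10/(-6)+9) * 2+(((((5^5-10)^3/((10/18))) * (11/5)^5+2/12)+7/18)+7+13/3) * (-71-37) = -195999912193395489347/647250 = -302819485814438.76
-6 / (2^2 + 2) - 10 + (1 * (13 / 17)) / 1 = -174 / 17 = -10.24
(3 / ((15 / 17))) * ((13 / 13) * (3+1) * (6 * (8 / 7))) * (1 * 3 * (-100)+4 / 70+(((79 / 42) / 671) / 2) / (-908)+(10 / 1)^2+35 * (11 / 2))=-694.10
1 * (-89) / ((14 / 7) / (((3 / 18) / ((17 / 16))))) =-356 / 51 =-6.98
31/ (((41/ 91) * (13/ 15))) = 3255/ 41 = 79.39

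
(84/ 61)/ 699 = 28/ 14213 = 0.00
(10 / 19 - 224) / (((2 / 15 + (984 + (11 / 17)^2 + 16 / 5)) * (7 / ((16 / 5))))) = -58900512 / 569493365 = -0.10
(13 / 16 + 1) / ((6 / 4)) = 29 / 24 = 1.21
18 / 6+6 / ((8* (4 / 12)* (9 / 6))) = 9 / 2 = 4.50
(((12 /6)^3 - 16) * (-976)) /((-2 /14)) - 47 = -54703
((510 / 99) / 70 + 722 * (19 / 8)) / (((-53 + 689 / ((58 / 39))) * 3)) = 1.39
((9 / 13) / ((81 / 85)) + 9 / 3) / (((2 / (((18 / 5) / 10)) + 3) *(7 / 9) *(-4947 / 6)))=-7848 / 11554543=-0.00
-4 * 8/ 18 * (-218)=3488/ 9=387.56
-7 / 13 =-0.54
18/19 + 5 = 113/19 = 5.95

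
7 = 7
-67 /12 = -5.58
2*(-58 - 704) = -1524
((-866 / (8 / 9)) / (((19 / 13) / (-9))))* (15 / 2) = 6839235 / 152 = 44994.97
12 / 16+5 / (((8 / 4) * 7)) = 31 / 28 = 1.11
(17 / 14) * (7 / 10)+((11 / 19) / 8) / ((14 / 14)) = 701 / 760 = 0.92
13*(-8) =-104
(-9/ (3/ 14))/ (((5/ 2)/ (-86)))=7224/ 5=1444.80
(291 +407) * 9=6282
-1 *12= -12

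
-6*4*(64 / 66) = -23.27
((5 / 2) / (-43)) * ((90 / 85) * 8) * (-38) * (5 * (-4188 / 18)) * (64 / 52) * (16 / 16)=-254630400 / 9503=-26794.74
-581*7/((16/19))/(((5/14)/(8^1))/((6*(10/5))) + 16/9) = -19472796/7183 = -2710.96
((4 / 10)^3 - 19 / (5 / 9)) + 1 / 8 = -34011 / 1000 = -34.01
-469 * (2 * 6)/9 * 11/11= -1876/3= -625.33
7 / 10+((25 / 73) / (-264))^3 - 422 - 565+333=-23380996855926317 / 35789066058240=-653.30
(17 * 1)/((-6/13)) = -221/6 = -36.83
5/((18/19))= 95/18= 5.28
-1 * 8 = -8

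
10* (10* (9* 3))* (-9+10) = 2700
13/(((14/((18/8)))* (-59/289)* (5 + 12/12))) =-11271/6608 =-1.71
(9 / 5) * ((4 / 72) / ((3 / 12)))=2 / 5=0.40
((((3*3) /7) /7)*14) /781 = 18 /5467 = 0.00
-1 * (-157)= 157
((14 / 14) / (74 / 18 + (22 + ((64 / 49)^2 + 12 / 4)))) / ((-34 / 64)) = -345744 / 5660371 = -0.06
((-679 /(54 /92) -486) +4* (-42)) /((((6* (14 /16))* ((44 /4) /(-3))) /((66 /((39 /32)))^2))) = 8811511808 /31941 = 275868.38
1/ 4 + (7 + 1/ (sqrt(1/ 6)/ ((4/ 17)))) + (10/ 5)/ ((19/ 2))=4 * sqrt(6)/ 17 + 567/ 76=8.04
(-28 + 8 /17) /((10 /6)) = -1404 /85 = -16.52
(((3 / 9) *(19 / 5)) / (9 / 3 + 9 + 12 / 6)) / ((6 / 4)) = 0.06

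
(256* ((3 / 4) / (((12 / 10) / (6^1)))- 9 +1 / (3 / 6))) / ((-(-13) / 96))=-6144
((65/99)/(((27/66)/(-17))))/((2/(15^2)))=-27625/9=-3069.44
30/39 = 10/13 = 0.77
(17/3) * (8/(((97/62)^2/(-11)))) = -5750624/28227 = -203.73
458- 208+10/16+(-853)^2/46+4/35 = 103480021/6440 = 16068.33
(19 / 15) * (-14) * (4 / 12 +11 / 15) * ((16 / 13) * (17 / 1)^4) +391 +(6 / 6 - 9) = -5686325741 / 2925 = -1944042.99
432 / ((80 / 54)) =1458 / 5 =291.60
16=16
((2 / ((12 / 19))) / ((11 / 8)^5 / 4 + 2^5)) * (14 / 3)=17432576 / 39198195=0.44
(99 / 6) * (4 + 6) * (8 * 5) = 6600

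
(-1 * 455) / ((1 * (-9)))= 455 / 9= 50.56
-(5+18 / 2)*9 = -126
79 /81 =0.98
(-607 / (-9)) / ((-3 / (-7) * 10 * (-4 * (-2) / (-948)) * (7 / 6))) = -47953 / 30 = -1598.43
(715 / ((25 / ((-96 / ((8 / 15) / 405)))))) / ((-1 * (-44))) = -47385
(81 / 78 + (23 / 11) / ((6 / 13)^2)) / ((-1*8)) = -55877 / 41184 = -1.36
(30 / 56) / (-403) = -15 / 11284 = -0.00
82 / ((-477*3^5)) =-82 / 115911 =-0.00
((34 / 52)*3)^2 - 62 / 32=5165 / 2704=1.91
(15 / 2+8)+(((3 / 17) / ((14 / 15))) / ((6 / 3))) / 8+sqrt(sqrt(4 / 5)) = sqrt(2)*5^(3 / 4) / 5+59069 / 3808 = 16.46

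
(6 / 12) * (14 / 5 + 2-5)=-1 / 10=-0.10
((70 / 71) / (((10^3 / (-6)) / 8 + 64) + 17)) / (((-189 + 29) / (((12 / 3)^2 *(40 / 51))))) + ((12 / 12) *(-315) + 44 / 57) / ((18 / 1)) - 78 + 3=-2175477553 / 23529258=-92.46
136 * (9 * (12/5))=14688/5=2937.60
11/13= 0.85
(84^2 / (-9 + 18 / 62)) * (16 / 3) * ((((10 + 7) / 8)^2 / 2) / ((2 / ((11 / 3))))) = -4828901 / 270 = -17884.82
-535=-535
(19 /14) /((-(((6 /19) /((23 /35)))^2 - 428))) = 3628411 /1143668848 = 0.00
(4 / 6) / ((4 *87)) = 1 / 522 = 0.00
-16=-16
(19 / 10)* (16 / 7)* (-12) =-52.11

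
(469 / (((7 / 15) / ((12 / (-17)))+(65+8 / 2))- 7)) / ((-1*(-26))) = 42210 / 143533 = 0.29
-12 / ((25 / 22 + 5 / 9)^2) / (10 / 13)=-3057912 / 561125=-5.45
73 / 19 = 3.84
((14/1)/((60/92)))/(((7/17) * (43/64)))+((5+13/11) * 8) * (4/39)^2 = 280989056/3597165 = 78.11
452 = 452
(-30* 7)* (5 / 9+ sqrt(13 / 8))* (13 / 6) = -455* sqrt(26) / 4 - 2275 / 9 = -832.79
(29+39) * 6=408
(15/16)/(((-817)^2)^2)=15/7128665041936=0.00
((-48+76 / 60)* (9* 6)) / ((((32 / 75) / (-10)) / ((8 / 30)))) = 31545 / 2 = 15772.50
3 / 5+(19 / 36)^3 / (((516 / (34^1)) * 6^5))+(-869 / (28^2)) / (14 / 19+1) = -875536777289 / 22932401909760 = -0.04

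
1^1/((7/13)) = 13/7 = 1.86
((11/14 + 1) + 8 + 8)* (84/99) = 166/11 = 15.09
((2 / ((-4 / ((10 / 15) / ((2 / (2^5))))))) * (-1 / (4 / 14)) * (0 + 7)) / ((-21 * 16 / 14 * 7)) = -7 / 9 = -0.78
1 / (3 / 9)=3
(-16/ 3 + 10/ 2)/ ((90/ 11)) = -11/ 270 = -0.04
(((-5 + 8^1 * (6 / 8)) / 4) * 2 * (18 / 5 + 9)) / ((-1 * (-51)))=21 / 170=0.12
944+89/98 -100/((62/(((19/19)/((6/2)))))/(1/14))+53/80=344703241/364560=945.53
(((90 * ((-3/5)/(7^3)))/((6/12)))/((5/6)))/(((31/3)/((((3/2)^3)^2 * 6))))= -531441/212660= -2.50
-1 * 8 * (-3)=24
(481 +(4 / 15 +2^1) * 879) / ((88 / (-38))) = -234973 / 220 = -1068.06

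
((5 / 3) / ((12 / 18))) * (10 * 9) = 225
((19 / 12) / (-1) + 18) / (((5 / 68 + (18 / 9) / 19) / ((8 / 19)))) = 26792 / 693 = 38.66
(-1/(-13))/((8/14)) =7/52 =0.13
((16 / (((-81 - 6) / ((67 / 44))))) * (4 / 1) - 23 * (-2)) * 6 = 85900 / 319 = 269.28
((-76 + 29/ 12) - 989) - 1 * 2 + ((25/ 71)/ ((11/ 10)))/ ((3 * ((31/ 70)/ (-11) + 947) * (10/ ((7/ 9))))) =-5952288928775/ 5591191212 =-1064.58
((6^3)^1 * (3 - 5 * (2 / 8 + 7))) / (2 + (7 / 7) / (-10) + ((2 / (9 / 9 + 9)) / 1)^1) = -3420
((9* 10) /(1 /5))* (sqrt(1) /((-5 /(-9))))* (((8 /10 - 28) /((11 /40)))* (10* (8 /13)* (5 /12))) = -29376000 /143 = -205426.57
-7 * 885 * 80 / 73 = -495600 / 73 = -6789.04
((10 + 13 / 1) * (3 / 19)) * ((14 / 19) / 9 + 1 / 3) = 1633 / 1083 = 1.51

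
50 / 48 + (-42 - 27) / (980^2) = 3001043 / 2881200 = 1.04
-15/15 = -1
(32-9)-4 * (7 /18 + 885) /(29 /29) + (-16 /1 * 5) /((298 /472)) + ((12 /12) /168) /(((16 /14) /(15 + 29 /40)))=-12513774517 /3432960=-3645.19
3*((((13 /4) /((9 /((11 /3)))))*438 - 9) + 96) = 12005 /6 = 2000.83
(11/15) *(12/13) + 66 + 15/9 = 13327/195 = 68.34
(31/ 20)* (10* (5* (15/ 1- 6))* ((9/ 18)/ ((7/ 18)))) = 12555/ 14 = 896.79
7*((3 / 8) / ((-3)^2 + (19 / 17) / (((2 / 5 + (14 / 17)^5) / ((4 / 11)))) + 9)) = 91225761 / 643684064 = 0.14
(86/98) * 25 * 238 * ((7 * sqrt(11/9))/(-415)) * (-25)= 182750 * sqrt(11)/249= 2434.19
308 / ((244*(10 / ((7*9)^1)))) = 4851 / 610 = 7.95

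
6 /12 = 1 /2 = 0.50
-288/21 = -96/7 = -13.71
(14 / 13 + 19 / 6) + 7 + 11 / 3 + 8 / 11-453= -375257 / 858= -437.36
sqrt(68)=8.25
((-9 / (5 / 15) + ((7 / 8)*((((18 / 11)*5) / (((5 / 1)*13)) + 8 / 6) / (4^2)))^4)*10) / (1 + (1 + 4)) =-76715334120934436155 / 1704787763200524288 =-45.00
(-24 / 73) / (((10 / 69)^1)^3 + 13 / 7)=-55189512 / 312266041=-0.18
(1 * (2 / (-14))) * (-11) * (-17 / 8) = -187 / 56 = -3.34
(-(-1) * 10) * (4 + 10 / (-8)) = 55 / 2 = 27.50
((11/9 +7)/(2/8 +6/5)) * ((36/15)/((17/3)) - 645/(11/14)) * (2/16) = -9461566/16269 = -581.57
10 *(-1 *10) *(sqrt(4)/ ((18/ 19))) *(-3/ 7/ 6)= 950/ 63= 15.08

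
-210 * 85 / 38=-8925 / 19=-469.74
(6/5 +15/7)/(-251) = -117/8785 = -0.01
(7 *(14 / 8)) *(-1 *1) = -49 / 4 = -12.25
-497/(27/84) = -13916/9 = -1546.22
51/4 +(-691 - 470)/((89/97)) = -445929/356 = -1252.61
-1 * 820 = -820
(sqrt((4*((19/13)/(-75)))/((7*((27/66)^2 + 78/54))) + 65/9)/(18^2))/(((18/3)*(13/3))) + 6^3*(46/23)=sqrt(13524535942073)/11533256280 + 432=432.00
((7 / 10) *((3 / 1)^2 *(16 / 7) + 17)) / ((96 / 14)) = 1841 / 480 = 3.84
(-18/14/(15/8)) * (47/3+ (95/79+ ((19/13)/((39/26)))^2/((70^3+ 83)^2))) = -151065011417104/13059490888197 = -11.57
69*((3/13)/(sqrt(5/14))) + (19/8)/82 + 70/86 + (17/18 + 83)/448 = 14647501/14216832 + 207*sqrt(70)/65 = 27.67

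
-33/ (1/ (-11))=363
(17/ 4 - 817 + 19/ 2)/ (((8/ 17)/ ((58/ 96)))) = -528003/ 512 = -1031.26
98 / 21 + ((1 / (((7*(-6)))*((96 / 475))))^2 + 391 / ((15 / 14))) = 30044108477 / 81285120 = 369.61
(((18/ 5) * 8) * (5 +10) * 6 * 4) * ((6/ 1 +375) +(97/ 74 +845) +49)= 489613248/ 37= 13232790.49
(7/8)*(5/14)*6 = 15/8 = 1.88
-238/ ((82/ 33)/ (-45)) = 176715/ 41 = 4310.12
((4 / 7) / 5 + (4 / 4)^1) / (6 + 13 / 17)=663 / 4025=0.16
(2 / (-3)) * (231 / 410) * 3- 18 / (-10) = 138 / 205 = 0.67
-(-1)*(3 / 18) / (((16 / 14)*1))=7 / 48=0.15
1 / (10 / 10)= 1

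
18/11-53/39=119/429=0.28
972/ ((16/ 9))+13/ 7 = 548.61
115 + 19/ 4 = 479/ 4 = 119.75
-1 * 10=-10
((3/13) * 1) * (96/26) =144/169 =0.85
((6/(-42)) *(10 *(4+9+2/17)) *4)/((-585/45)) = 8920/1547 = 5.77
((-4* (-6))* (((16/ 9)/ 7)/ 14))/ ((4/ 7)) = 16/ 21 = 0.76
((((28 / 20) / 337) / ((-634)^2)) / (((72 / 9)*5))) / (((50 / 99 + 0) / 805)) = 111573 / 270918344000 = 0.00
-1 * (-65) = 65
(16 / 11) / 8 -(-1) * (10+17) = 299 / 11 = 27.18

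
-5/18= -0.28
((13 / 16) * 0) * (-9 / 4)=0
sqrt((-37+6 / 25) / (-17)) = sqrt(15623) / 85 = 1.47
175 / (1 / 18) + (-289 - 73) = 2788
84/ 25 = 3.36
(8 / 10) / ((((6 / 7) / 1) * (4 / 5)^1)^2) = 245 / 144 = 1.70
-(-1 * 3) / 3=1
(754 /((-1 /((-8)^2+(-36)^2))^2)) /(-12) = -348649600 /3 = -116216533.33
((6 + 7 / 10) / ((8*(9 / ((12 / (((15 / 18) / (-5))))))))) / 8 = -67 / 80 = -0.84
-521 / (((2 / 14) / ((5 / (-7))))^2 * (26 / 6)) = -39075 / 13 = -3005.77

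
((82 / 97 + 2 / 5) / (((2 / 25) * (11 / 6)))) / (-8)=-1.06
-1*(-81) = 81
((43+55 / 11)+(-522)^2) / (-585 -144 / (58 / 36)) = -404.12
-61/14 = -4.36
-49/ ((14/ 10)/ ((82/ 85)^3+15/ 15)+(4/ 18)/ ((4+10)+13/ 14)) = -15346046331/ 235695797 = -65.11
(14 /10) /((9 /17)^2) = 2023 /405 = 5.00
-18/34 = -9/17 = -0.53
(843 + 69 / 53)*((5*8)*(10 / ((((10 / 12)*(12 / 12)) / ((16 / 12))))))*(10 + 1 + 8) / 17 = 603924.17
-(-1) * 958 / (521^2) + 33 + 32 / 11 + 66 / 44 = 223417019 / 5971702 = 37.41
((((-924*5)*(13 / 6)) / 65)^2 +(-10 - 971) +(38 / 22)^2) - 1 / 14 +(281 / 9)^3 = 65666180221 / 1234926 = 53174.18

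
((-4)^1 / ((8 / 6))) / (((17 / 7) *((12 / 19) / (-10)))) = 19.56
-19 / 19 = -1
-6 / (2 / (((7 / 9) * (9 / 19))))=-21 / 19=-1.11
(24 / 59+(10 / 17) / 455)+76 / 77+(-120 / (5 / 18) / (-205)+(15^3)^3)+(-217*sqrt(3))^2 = 7912464945610201476 / 205820615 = 38443500645.50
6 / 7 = 0.86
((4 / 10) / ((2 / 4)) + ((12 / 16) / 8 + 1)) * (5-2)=5.68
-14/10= -7/5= -1.40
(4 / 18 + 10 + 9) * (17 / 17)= 173 / 9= 19.22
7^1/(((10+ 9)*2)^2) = 7/1444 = 0.00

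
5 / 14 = 0.36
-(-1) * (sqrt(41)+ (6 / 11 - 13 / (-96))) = 719 / 1056+ sqrt(41) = 7.08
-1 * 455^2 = -207025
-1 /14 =-0.07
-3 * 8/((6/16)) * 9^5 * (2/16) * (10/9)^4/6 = -120000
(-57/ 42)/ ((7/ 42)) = -57/ 7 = -8.14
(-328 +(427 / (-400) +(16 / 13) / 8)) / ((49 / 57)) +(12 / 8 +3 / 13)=-97049007 / 254800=-380.88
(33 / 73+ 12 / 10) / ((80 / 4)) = 0.08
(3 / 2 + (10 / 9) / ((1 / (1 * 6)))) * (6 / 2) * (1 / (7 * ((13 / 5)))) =35 / 26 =1.35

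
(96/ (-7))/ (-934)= 48/ 3269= 0.01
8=8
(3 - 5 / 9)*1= 22 / 9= 2.44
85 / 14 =6.07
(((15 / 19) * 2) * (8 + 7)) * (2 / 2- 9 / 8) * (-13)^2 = -38025 / 76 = -500.33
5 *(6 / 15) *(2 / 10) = 2 / 5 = 0.40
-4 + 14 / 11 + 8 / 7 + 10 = 648 / 77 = 8.42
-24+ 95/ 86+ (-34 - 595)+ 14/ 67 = -3755017/ 5762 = -651.69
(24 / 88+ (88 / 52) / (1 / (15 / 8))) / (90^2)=73 / 171600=0.00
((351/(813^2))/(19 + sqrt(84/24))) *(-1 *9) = -1026/4039255 + 27 *sqrt(14)/4039255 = -0.00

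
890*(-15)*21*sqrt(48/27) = -373800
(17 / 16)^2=289 / 256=1.13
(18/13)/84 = 3/182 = 0.02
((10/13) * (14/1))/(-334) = -70/2171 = -0.03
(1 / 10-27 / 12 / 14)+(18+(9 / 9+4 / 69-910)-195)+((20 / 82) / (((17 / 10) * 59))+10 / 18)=-2587145722837 / 2383489080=-1085.44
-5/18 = -0.28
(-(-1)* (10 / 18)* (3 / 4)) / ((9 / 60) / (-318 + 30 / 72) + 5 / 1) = 95275 / 1143192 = 0.08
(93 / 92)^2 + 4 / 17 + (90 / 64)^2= 29787721 / 9208832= 3.23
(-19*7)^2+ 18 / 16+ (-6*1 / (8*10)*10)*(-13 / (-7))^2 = 6933515 / 392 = 17687.54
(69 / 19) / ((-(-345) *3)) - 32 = -9119 / 285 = -32.00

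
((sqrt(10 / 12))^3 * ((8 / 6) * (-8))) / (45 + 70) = -8 * sqrt(30) / 621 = -0.07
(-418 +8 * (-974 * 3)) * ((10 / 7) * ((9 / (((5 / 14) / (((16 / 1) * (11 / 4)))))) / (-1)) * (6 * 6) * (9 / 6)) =2035243584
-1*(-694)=694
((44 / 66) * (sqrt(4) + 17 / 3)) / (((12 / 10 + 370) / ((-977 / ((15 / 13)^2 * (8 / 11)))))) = -41773589 / 3006720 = -13.89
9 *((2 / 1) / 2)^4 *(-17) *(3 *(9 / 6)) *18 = -12393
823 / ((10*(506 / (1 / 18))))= 823 / 91080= 0.01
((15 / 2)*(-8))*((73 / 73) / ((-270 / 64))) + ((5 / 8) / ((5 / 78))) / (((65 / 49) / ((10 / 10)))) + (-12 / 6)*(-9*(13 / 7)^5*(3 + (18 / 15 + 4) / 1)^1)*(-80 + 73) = -9855189341 / 432180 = -22803.44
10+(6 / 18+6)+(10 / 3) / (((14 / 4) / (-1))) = 323 / 21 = 15.38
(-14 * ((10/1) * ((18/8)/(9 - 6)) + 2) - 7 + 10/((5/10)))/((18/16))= -320/3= -106.67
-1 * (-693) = 693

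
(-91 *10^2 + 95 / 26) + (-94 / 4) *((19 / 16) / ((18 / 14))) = -34137983 / 3744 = -9118.05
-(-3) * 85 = 255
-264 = -264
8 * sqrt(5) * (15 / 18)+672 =20 * sqrt(5) / 3+672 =686.91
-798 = -798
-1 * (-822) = 822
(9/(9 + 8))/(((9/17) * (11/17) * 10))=17/110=0.15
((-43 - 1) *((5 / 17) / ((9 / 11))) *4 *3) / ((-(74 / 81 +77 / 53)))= 80.21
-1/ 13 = -0.08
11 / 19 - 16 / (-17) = 491 / 323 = 1.52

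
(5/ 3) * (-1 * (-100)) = 166.67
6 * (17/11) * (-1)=-102/11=-9.27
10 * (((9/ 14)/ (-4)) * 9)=-405/ 28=-14.46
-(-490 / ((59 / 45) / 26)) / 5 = 114660 / 59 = 1943.39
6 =6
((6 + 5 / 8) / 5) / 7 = 53 / 280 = 0.19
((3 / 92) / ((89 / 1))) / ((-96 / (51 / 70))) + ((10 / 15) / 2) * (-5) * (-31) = 2842873447 / 55023360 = 51.67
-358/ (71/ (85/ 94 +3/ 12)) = -38843/ 6674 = -5.82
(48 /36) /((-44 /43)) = -43 /33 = -1.30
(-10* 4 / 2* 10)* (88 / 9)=-17600 / 9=-1955.56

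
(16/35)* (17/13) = 272/455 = 0.60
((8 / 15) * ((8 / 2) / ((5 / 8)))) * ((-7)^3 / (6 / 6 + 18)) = -87808 / 1425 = -61.62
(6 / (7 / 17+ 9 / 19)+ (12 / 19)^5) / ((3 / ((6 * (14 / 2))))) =34088920698 / 354082157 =96.27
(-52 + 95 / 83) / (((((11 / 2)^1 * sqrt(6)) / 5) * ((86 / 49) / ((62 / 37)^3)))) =-41077618260 * sqrt(6) / 1988586127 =-50.60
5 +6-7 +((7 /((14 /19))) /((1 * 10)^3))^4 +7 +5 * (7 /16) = 211000000130321 /16000000000000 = 13.19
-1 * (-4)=4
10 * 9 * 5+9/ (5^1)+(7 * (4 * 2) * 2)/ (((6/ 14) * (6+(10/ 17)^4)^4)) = 451.99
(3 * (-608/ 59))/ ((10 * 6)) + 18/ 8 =2047/ 1180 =1.73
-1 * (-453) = 453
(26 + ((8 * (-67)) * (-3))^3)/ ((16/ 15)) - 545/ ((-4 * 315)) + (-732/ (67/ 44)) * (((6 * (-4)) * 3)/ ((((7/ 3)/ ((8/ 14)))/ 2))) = 921371300402915/ 236376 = 3897905457.42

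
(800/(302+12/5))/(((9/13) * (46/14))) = 182000/157527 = 1.16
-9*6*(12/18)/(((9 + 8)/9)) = -324/17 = -19.06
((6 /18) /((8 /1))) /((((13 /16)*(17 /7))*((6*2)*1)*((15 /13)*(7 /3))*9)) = 1 /13770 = 0.00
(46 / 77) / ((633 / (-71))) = -3266 / 48741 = -0.07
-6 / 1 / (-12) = 1 / 2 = 0.50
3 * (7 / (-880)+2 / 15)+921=810811 / 880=921.38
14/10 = 7/5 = 1.40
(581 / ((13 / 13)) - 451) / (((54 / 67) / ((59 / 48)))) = 256945 / 1296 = 198.26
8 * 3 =24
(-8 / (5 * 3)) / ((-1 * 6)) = 4 / 45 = 0.09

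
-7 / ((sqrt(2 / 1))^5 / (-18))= 63* sqrt(2) / 4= 22.27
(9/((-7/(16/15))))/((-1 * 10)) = 24/175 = 0.14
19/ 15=1.27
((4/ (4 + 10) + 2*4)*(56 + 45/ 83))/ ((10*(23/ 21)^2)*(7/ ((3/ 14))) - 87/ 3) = 7349238/ 5692057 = 1.29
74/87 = 0.85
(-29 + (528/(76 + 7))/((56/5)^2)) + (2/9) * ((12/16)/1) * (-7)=-1469779/48804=-30.12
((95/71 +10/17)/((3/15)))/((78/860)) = 1666250/15691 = 106.19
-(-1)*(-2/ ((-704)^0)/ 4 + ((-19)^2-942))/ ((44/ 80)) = -11630/ 11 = -1057.27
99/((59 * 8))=0.21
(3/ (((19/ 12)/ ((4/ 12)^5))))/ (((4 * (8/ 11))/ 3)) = 11/ 1368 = 0.01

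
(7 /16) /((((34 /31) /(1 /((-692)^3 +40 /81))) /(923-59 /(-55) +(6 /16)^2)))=-57182041287 /51397839606333440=-0.00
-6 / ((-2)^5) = 3 / 16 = 0.19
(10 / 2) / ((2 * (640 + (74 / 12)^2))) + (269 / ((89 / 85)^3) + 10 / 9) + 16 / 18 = 4066836270477 / 17207588321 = 236.34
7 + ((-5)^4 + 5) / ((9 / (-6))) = -413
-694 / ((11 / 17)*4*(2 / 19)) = -112081 / 44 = -2547.30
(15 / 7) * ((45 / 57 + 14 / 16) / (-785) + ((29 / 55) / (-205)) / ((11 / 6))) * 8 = -31284003 / 517953205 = -0.06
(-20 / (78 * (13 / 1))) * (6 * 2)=-40 / 169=-0.24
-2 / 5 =-0.40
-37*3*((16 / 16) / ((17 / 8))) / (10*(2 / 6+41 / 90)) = -7992 / 1207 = -6.62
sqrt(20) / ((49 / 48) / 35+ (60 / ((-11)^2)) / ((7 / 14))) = 4.38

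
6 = 6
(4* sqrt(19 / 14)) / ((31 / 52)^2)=5408* sqrt(266) / 6727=13.11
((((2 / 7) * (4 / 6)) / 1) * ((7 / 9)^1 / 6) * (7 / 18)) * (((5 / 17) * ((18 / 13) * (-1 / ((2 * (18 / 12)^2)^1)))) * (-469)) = 65660 / 161109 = 0.41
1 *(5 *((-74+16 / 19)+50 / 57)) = -20600 / 57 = -361.40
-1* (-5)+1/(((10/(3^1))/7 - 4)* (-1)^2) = 349/74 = 4.72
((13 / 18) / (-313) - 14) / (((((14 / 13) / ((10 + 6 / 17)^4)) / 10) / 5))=-12300435486310400 / 1646950599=-7468612.29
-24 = -24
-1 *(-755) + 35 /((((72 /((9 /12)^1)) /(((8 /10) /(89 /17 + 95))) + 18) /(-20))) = 77300765 /102393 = 754.94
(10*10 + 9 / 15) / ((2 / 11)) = 5533 / 10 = 553.30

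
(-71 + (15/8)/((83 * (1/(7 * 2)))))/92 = -23467/30544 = -0.77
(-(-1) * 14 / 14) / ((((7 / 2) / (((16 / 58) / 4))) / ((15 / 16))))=15 / 812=0.02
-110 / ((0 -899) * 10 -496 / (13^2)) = 9295 / 759903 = 0.01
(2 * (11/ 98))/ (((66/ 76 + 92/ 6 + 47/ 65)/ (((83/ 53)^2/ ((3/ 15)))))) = 33826650/ 207975551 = 0.16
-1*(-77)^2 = -5929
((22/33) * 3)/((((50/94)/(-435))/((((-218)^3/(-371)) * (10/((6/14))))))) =-56483984864/53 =-1065735563.47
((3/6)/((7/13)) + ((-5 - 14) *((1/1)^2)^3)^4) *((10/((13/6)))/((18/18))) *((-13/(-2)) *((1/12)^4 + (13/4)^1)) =68310555695/5376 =12706576.58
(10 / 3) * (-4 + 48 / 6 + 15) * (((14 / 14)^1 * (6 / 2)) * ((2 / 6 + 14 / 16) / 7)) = 2755 / 84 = 32.80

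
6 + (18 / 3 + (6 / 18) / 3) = 109 / 9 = 12.11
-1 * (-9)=9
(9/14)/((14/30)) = 135/98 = 1.38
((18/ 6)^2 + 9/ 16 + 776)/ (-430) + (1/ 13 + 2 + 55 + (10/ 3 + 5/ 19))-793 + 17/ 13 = -3736106429/ 5098080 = -732.85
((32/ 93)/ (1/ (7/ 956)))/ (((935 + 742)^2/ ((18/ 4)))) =28/ 6945515187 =0.00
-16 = -16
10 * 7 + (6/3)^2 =74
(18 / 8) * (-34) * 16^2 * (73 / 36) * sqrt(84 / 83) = -79424 * sqrt(1743) / 83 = -39950.51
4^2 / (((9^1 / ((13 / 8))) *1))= 26 / 9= 2.89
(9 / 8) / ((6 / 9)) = 27 / 16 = 1.69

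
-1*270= -270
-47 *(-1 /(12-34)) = -47 /22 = -2.14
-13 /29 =-0.45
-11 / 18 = -0.61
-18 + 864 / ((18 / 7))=318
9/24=3/8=0.38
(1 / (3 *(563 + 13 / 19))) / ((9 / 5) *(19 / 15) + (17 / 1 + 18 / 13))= 1235 / 43157016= 0.00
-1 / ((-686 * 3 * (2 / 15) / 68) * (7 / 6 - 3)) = -0.14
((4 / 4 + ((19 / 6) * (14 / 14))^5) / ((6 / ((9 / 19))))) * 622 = 772485125 / 49248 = 15685.61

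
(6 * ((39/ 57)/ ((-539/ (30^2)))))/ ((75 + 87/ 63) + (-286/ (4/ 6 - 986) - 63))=-311266800/ 620790401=-0.50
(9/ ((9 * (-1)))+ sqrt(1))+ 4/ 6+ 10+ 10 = 62/ 3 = 20.67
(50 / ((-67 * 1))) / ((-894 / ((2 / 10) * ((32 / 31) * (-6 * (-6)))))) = 0.01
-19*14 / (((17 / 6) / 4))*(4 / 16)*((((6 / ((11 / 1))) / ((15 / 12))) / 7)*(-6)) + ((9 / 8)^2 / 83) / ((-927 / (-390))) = 8983425501 / 255786080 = 35.12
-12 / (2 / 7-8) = 14 / 9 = 1.56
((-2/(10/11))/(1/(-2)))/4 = 11/10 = 1.10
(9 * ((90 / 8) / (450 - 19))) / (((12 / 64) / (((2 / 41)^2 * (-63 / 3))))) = -45360 / 724511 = -0.06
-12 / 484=-3 / 121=-0.02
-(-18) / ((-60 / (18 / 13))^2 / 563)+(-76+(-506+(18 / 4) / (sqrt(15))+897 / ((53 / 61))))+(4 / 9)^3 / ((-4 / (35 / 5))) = 3 * sqrt(15) / 10+148758357461 / 326482650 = 456.80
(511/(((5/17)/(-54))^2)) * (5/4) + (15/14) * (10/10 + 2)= 21531601.41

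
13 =13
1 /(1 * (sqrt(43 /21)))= sqrt(903) /43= 0.70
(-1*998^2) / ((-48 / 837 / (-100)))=-1736781975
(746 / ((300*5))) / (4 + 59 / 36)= 2238 / 25375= 0.09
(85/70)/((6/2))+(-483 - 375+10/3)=-35879/42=-854.26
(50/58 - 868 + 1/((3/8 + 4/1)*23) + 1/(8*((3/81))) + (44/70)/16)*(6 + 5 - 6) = -4318.57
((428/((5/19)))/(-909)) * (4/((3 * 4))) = -8132/13635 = -0.60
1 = 1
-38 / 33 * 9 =-10.36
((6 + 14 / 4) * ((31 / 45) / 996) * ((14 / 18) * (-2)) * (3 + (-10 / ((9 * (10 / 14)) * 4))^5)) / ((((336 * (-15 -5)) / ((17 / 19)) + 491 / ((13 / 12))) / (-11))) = -0.00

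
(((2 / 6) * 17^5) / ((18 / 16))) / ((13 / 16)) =181741696 / 351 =517782.61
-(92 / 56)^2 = -529 / 196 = -2.70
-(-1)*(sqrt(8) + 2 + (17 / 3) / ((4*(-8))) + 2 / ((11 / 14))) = 2*sqrt(2) + 4613 / 1056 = 7.20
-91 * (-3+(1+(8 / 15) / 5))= 12922 / 75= 172.29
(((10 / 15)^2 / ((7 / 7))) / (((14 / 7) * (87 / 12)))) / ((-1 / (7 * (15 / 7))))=-40 / 87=-0.46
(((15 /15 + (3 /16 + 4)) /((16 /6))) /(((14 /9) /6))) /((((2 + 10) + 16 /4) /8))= 6723 /1792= 3.75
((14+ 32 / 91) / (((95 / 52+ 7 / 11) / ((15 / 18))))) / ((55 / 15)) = 13060 / 9863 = 1.32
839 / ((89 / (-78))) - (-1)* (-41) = -69091 / 89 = -776.30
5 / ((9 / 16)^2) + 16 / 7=10256 / 567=18.09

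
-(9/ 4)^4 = -6561/ 256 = -25.63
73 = 73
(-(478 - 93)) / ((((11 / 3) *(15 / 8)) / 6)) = -336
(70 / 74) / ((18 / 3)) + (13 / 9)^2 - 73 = -424111 / 5994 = -70.76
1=1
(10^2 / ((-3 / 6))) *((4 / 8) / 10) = -10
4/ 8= 1/ 2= 0.50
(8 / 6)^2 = 16 / 9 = 1.78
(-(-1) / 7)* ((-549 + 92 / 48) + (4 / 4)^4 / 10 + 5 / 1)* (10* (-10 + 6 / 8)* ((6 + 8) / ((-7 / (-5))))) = 6016015 / 84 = 71619.23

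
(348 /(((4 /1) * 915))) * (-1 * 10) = -58 /61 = -0.95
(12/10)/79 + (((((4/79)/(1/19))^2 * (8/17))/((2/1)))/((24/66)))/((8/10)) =405158/530485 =0.76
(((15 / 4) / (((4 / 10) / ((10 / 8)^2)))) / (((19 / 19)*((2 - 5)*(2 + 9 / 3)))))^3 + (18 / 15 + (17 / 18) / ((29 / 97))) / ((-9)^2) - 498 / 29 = -4001296710893 / 221679452160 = -18.05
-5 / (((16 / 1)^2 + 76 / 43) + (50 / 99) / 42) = -446985 / 23044711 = -0.02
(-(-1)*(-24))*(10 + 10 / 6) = -280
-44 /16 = -11 /4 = -2.75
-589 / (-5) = 589 / 5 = 117.80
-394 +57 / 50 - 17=-20493 / 50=-409.86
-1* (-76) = 76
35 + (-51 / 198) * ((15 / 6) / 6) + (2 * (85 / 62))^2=32279435 / 761112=42.41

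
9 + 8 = 17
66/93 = 22/31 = 0.71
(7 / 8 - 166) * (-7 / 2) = 9247 / 16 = 577.94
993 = 993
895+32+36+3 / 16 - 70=14291 / 16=893.19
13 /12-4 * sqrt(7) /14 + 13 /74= 0.50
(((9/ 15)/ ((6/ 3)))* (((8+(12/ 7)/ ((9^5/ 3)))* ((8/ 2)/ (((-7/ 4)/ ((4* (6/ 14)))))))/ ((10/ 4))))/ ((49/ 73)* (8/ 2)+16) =-0.20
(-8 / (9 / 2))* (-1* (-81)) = -144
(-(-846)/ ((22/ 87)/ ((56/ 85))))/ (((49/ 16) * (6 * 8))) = 98136/ 6545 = 14.99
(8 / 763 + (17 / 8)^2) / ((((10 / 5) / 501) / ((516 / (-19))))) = -14284236951 / 463904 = -30791.36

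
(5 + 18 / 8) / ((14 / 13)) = 377 / 56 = 6.73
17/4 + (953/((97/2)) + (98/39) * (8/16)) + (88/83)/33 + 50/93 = 25.73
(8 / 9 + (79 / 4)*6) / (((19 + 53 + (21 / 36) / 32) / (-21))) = -962752 / 27655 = -34.81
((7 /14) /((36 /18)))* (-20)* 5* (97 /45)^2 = -116.16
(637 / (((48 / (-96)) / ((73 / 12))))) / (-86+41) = 172.23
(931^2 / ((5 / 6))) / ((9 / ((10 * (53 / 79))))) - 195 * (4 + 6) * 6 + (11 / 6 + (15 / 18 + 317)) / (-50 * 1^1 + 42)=763590.56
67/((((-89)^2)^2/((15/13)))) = 1005/815649133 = 0.00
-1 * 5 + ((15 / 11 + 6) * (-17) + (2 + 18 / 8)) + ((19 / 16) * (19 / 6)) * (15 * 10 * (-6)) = -308907 / 88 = -3510.31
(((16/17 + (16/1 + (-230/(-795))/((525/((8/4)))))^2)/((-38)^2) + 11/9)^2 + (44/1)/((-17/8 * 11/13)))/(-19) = 41163744550471633525055454791/34744939390406897782519921875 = 1.18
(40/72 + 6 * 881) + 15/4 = 5290.31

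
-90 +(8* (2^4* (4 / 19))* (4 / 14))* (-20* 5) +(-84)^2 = 824078 / 133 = 6196.08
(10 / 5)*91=182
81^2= 6561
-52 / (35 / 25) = -37.14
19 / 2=9.50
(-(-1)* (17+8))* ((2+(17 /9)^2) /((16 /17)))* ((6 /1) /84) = 191675 /18144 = 10.56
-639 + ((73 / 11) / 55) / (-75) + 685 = 46.00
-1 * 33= -33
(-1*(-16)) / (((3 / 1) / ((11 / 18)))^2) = 484 / 729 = 0.66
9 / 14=0.64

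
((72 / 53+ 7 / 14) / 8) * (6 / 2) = 591 / 848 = 0.70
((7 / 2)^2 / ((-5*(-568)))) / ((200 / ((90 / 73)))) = 441 / 16585600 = 0.00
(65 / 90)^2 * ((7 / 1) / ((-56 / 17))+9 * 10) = 118807 / 2592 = 45.84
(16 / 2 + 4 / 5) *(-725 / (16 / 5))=-7975 / 4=-1993.75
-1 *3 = -3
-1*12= -12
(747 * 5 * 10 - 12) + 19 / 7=261385 / 7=37340.71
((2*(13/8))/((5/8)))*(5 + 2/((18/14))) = 1534/45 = 34.09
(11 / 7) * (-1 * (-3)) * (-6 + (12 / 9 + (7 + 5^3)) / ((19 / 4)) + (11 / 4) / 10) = 560417 / 5320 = 105.34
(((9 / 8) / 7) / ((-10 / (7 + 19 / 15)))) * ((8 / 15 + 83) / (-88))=5549 / 44000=0.13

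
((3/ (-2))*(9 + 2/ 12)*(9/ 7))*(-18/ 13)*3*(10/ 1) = 734.34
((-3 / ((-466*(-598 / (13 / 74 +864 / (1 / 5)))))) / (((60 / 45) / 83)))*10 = -1194053355 / 41242864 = -28.95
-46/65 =-0.71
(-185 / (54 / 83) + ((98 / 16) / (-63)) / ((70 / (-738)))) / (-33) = 305993 / 35640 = 8.59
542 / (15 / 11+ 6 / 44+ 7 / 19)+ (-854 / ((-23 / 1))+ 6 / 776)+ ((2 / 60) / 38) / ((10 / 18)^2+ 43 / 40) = 17659747127931 / 53968487908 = 327.22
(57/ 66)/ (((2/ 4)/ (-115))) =-2185/ 11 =-198.64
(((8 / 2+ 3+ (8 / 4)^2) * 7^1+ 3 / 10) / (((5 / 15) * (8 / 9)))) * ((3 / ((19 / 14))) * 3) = 1314873 / 760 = 1730.10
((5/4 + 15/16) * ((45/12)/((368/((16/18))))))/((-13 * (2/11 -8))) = 1925/9874176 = 0.00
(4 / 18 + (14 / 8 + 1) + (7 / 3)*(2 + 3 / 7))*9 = 311 / 4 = 77.75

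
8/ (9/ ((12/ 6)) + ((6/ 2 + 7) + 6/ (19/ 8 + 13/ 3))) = 0.52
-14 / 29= -0.48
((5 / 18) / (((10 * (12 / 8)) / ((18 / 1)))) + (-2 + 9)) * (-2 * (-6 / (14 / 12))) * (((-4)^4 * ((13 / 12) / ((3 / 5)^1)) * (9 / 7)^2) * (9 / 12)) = 14826240 / 343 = 43225.19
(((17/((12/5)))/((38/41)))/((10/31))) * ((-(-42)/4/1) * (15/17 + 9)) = 186837/76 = 2458.38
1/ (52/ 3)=3/ 52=0.06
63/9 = 7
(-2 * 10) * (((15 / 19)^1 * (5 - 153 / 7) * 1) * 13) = 460200 / 133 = 3460.15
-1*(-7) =7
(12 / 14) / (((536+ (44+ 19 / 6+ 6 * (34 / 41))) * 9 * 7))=164 / 7089467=0.00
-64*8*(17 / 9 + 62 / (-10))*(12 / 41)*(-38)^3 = -21801304064 / 615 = -35449274.90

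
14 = 14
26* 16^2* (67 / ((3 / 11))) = 4905472 / 3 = 1635157.33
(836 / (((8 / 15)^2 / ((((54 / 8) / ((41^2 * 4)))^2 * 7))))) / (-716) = -239968575 / 8287211012096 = -0.00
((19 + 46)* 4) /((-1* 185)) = -52 /37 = -1.41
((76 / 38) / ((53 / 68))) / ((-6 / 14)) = -952 / 159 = -5.99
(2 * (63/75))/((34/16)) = 336/425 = 0.79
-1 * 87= -87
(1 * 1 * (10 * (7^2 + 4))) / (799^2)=530 / 638401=0.00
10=10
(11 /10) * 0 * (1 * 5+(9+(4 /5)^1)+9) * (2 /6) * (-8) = 0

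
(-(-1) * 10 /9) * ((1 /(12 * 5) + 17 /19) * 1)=1.01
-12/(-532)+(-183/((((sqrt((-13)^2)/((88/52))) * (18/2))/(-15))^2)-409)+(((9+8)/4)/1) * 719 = 120256106489/45583356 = 2638.16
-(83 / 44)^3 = -571787 / 85184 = -6.71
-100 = -100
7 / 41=0.17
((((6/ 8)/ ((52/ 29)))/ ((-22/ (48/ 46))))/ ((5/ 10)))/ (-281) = 261/ 1848418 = 0.00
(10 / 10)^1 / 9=1 / 9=0.11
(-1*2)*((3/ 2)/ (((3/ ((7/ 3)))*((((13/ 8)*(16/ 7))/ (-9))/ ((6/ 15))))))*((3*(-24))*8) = -84672/ 65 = -1302.65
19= 19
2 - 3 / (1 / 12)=-34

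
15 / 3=5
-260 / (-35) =52 / 7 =7.43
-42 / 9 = -14 / 3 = -4.67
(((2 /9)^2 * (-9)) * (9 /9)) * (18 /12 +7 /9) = -82 /81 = -1.01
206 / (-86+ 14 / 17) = -1751 / 724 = -2.42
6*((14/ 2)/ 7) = 6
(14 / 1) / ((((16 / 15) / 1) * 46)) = 105 / 368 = 0.29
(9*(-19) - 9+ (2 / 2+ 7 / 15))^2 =7171684 / 225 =31874.15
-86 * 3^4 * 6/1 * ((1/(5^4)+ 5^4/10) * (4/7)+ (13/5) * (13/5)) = -1109558412/625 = -1775293.46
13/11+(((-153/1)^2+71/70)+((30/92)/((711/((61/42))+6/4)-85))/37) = 759930001234477/32460109990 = 23411.20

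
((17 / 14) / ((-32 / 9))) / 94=-0.00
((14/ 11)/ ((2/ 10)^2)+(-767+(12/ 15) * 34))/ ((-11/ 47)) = 3025.01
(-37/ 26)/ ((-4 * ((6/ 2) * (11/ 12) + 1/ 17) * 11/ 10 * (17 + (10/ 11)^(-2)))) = 314500/ 49736973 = 0.01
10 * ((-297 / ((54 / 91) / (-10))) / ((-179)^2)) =50050 / 32041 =1.56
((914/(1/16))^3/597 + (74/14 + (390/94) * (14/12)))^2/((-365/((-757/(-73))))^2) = 2426837059177339306183065412053611041/109554923174050512900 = 22151784592298146.53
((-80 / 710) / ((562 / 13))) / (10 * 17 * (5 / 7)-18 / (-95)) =-8645 / 403389269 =-0.00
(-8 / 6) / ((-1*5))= 4 / 15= 0.27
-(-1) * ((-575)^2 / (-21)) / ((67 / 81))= -19033.85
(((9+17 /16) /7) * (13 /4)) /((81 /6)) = 299 /864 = 0.35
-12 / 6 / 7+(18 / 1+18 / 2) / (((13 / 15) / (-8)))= -22706 / 91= -249.52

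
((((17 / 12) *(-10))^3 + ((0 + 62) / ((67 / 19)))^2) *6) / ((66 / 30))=-12285336905 / 1777644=-6911.02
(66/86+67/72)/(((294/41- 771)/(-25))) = 5388425/96957432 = 0.06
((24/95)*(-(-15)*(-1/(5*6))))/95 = -12/9025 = -0.00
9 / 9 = 1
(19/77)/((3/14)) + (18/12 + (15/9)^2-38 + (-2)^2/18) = -2135/66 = -32.35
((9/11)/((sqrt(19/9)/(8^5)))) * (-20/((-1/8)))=141557760 * sqrt(19)/209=2952325.22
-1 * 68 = -68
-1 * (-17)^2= -289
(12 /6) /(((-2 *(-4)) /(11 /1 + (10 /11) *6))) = 181 /44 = 4.11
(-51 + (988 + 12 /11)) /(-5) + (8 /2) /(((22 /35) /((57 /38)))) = -9794 /55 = -178.07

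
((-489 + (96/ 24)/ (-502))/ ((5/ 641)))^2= 6190067339274361/ 1575025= 3930139102.09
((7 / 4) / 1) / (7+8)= 7 / 60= 0.12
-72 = -72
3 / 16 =0.19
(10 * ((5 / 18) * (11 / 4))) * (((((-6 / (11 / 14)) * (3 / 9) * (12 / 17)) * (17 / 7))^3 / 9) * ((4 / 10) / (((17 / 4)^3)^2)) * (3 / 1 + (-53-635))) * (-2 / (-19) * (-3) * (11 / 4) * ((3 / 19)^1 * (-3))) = 129289420800 / 95850286499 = 1.35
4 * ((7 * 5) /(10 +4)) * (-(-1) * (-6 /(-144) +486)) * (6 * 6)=174975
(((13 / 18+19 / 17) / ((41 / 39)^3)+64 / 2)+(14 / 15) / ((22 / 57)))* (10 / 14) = 4639983717 / 180435178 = 25.72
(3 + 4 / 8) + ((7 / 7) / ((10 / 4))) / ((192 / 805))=497 / 96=5.18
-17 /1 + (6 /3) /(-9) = -155 /9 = -17.22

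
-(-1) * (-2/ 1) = -2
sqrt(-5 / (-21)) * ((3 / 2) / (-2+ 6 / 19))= -19 * sqrt(105) / 448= -0.43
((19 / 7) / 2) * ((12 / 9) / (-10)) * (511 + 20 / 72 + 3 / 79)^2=-10044565123339 / 212318820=-47308.88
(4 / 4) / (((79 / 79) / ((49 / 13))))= 49 / 13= 3.77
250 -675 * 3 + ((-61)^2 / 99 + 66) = -165470 / 99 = -1671.41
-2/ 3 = -0.67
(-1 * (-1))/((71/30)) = 30/71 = 0.42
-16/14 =-8/7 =-1.14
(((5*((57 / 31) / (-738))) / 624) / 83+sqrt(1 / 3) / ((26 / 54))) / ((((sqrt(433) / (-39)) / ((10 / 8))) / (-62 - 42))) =-6175*sqrt(433) / 2192566512+3510*sqrt(1299) / 433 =292.16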